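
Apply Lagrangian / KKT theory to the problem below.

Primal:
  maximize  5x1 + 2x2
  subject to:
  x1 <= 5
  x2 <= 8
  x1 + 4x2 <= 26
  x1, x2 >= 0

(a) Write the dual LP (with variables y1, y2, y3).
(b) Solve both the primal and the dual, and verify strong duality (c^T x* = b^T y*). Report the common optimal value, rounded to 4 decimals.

The standard primal-dual pair for 'max c^T x s.t. A x <= b, x >= 0' is:
  Dual:  min b^T y  s.t.  A^T y >= c,  y >= 0.

So the dual LP is:
  minimize  5y1 + 8y2 + 26y3
  subject to:
    y1 + y3 >= 5
    y2 + 4y3 >= 2
    y1, y2, y3 >= 0

Solving the primal: x* = (5, 5.25).
  primal value c^T x* = 35.5.
Solving the dual: y* = (4.5, 0, 0.5).
  dual value b^T y* = 35.5.
Strong duality: c^T x* = b^T y*. Confirmed.

35.5


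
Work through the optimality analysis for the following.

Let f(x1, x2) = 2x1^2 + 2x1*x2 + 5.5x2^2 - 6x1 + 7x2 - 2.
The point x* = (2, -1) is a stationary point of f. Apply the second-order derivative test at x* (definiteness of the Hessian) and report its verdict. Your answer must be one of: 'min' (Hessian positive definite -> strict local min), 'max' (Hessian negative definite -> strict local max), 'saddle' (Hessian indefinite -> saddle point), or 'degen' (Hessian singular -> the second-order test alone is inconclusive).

Compute the Hessian H = grad^2 f:
  H = [[4, 2], [2, 11]]
Verify stationarity: grad f(x*) = H x* + g = (0, 0).
Eigenvalues of H: 3.4689, 11.5311.
Both eigenvalues > 0, so H is positive definite -> x* is a strict local min.

min


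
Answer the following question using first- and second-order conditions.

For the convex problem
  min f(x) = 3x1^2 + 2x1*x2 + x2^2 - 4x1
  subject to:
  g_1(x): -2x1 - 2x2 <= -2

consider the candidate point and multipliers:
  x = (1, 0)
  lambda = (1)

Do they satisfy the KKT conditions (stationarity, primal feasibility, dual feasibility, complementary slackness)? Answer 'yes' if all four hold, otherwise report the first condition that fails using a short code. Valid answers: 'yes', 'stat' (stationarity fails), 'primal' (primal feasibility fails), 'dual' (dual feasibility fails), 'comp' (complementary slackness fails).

Gradient of f: grad f(x) = Q x + c = (2, 2)
Constraint values g_i(x) = a_i^T x - b_i:
  g_1((1, 0)) = 0
Stationarity residual: grad f(x) + sum_i lambda_i a_i = (0, 0)
  -> stationarity OK
Primal feasibility (all g_i <= 0): OK
Dual feasibility (all lambda_i >= 0): OK
Complementary slackness (lambda_i * g_i(x) = 0 for all i): OK

Verdict: yes, KKT holds.

yes


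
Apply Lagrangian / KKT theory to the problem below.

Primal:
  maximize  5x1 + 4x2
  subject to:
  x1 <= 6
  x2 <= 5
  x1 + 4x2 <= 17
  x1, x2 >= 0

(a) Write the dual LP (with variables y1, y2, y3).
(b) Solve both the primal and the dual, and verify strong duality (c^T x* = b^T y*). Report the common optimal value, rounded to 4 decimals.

The standard primal-dual pair for 'max c^T x s.t. A x <= b, x >= 0' is:
  Dual:  min b^T y  s.t.  A^T y >= c,  y >= 0.

So the dual LP is:
  minimize  6y1 + 5y2 + 17y3
  subject to:
    y1 + y3 >= 5
    y2 + 4y3 >= 4
    y1, y2, y3 >= 0

Solving the primal: x* = (6, 2.75).
  primal value c^T x* = 41.
Solving the dual: y* = (4, 0, 1).
  dual value b^T y* = 41.
Strong duality: c^T x* = b^T y*. Confirmed.

41


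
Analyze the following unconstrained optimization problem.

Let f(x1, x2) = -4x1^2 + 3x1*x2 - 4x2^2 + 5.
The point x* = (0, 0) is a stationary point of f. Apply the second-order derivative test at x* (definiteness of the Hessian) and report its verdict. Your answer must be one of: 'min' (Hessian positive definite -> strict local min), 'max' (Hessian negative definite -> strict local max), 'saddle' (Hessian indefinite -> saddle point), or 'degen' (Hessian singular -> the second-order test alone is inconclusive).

Compute the Hessian H = grad^2 f:
  H = [[-8, 3], [3, -8]]
Verify stationarity: grad f(x*) = H x* + g = (0, 0).
Eigenvalues of H: -11, -5.
Both eigenvalues < 0, so H is negative definite -> x* is a strict local max.

max


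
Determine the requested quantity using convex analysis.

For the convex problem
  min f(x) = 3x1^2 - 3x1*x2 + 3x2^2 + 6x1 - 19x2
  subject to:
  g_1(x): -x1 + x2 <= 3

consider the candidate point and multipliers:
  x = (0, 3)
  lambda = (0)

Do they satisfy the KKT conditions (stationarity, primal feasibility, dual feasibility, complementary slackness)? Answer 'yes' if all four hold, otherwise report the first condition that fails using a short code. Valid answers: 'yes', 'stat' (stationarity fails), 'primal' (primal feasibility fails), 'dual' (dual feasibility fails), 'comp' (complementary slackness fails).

Gradient of f: grad f(x) = Q x + c = (-3, -1)
Constraint values g_i(x) = a_i^T x - b_i:
  g_1((0, 3)) = 0
Stationarity residual: grad f(x) + sum_i lambda_i a_i = (-3, -1)
  -> stationarity FAILS
Primal feasibility (all g_i <= 0): OK
Dual feasibility (all lambda_i >= 0): OK
Complementary slackness (lambda_i * g_i(x) = 0 for all i): OK

Verdict: the first failing condition is stationarity -> stat.

stat


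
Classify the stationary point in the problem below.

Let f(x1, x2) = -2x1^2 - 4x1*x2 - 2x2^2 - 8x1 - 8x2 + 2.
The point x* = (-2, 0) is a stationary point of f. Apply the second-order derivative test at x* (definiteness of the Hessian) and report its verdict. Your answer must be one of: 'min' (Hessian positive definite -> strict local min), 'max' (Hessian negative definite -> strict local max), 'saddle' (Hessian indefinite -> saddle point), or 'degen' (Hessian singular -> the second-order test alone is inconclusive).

Compute the Hessian H = grad^2 f:
  H = [[-4, -4], [-4, -4]]
Verify stationarity: grad f(x*) = H x* + g = (0, 0).
Eigenvalues of H: -8, 0.
H has a zero eigenvalue (singular; negative semidefinite but not definite), so H is neither positive definite, negative definite, nor indefinite. The second-order test alone is inconclusive -> degen.
(Indeed, f is constant along the null direction of H through x*, so x* is not a strict local extremum.)

degen


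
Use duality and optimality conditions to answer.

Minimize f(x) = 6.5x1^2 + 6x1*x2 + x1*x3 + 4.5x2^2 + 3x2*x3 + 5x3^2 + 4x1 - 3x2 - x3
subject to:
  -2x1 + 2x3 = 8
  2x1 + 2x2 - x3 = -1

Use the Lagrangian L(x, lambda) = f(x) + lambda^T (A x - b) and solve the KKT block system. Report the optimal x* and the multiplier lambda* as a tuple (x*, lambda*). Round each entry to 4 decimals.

Form the Lagrangian:
  L(x, lambda) = (1/2) x^T Q x + c^T x + lambda^T (A x - b)
Stationarity (grad_x L = 0): Q x + c + A^T lambda = 0.
Primal feasibility: A x = b.

This gives the KKT block system:
  [ Q   A^T ] [ x     ]   [-c ]
  [ A    0  ] [ lambda ] = [ b ]

Solving the linear system:
  x*      = (-2.6986, 2.8493, 1.3014)
  lambda* = (-11.5205, -5.1781)
  f(x*)   = 33.1712

x* = (-2.6986, 2.8493, 1.3014), lambda* = (-11.5205, -5.1781)


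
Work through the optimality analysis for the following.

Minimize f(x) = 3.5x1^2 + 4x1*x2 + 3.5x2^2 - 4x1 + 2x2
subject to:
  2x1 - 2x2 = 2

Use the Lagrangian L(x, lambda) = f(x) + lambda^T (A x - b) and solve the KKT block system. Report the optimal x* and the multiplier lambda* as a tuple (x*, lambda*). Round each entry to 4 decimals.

Form the Lagrangian:
  L(x, lambda) = (1/2) x^T Q x + c^T x + lambda^T (A x - b)
Stationarity (grad_x L = 0): Q x + c + A^T lambda = 0.
Primal feasibility: A x = b.

This gives the KKT block system:
  [ Q   A^T ] [ x     ]   [-c ]
  [ A    0  ] [ lambda ] = [ b ]

Solving the linear system:
  x*      = (0.5909, -0.4091)
  lambda* = (0.75)
  f(x*)   = -2.3409

x* = (0.5909, -0.4091), lambda* = (0.75)


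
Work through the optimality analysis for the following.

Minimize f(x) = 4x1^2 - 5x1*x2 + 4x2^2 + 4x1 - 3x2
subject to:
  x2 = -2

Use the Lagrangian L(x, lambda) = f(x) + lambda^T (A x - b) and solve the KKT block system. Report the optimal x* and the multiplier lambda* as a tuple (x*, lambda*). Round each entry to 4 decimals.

Form the Lagrangian:
  L(x, lambda) = (1/2) x^T Q x + c^T x + lambda^T (A x - b)
Stationarity (grad_x L = 0): Q x + c + A^T lambda = 0.
Primal feasibility: A x = b.

This gives the KKT block system:
  [ Q   A^T ] [ x     ]   [-c ]
  [ A    0  ] [ lambda ] = [ b ]

Solving the linear system:
  x*      = (-1.75, -2)
  lambda* = (10.25)
  f(x*)   = 9.75

x* = (-1.75, -2), lambda* = (10.25)


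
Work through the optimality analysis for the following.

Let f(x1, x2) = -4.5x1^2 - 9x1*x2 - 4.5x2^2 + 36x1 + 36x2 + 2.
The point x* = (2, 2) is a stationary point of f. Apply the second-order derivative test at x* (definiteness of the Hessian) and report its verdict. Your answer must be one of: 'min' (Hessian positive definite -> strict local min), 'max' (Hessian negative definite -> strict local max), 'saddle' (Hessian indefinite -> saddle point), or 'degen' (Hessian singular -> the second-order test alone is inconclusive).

Compute the Hessian H = grad^2 f:
  H = [[-9, -9], [-9, -9]]
Verify stationarity: grad f(x*) = H x* + g = (0, 0).
Eigenvalues of H: -18, 0.
H has a zero eigenvalue (singular; negative semidefinite but not definite), so H is neither positive definite, negative definite, nor indefinite. The second-order test alone is inconclusive -> degen.
(Indeed, f is constant along the null direction of H through x*, so x* is not a strict local extremum.)

degen


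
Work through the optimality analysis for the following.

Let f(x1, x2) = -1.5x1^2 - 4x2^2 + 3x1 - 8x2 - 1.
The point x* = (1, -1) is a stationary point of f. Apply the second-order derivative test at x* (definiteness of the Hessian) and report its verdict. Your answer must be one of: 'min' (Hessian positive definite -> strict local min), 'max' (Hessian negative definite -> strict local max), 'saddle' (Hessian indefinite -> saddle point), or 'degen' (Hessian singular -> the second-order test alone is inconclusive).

Compute the Hessian H = grad^2 f:
  H = [[-3, 0], [0, -8]]
Verify stationarity: grad f(x*) = H x* + g = (0, 0).
Eigenvalues of H: -8, -3.
Both eigenvalues < 0, so H is negative definite -> x* is a strict local max.

max


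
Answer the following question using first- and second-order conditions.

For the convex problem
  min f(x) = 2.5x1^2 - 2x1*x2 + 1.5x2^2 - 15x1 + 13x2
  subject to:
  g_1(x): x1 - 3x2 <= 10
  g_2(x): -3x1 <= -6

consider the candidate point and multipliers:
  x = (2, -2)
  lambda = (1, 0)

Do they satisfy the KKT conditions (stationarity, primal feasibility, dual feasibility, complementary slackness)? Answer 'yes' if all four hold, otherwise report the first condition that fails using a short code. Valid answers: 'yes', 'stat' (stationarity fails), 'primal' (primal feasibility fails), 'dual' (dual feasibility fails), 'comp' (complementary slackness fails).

Gradient of f: grad f(x) = Q x + c = (-1, 3)
Constraint values g_i(x) = a_i^T x - b_i:
  g_1((2, -2)) = -2
  g_2((2, -2)) = 0
Stationarity residual: grad f(x) + sum_i lambda_i a_i = (0, 0)
  -> stationarity OK
Primal feasibility (all g_i <= 0): OK
Dual feasibility (all lambda_i >= 0): OK
Complementary slackness (lambda_i * g_i(x) = 0 for all i): FAILS

Verdict: the first failing condition is complementary_slackness -> comp.

comp


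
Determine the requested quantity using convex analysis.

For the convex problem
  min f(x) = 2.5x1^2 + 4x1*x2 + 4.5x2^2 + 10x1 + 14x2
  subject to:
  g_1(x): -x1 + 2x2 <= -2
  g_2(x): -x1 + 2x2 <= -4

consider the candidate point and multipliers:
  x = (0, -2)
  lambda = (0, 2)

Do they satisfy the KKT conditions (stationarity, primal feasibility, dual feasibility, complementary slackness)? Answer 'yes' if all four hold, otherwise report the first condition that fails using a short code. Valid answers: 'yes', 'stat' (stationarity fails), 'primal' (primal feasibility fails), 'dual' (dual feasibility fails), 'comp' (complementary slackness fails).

Gradient of f: grad f(x) = Q x + c = (2, -4)
Constraint values g_i(x) = a_i^T x - b_i:
  g_1((0, -2)) = -2
  g_2((0, -2)) = 0
Stationarity residual: grad f(x) + sum_i lambda_i a_i = (0, 0)
  -> stationarity OK
Primal feasibility (all g_i <= 0): OK
Dual feasibility (all lambda_i >= 0): OK
Complementary slackness (lambda_i * g_i(x) = 0 for all i): OK

Verdict: yes, KKT holds.

yes


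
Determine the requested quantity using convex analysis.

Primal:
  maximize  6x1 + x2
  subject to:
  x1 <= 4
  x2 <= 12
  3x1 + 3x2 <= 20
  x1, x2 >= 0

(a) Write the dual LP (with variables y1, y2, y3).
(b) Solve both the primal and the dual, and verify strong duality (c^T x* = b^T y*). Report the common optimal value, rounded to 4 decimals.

The standard primal-dual pair for 'max c^T x s.t. A x <= b, x >= 0' is:
  Dual:  min b^T y  s.t.  A^T y >= c,  y >= 0.

So the dual LP is:
  minimize  4y1 + 12y2 + 20y3
  subject to:
    y1 + 3y3 >= 6
    y2 + 3y3 >= 1
    y1, y2, y3 >= 0

Solving the primal: x* = (4, 2.6667).
  primal value c^T x* = 26.6667.
Solving the dual: y* = (5, 0, 0.3333).
  dual value b^T y* = 26.6667.
Strong duality: c^T x* = b^T y*. Confirmed.

26.6667


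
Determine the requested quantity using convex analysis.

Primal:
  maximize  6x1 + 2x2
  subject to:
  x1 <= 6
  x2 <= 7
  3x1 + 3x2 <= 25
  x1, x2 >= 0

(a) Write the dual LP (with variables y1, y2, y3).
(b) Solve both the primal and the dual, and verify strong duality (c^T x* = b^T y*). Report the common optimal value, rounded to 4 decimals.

The standard primal-dual pair for 'max c^T x s.t. A x <= b, x >= 0' is:
  Dual:  min b^T y  s.t.  A^T y >= c,  y >= 0.

So the dual LP is:
  minimize  6y1 + 7y2 + 25y3
  subject to:
    y1 + 3y3 >= 6
    y2 + 3y3 >= 2
    y1, y2, y3 >= 0

Solving the primal: x* = (6, 2.3333).
  primal value c^T x* = 40.6667.
Solving the dual: y* = (4, 0, 0.6667).
  dual value b^T y* = 40.6667.
Strong duality: c^T x* = b^T y*. Confirmed.

40.6667


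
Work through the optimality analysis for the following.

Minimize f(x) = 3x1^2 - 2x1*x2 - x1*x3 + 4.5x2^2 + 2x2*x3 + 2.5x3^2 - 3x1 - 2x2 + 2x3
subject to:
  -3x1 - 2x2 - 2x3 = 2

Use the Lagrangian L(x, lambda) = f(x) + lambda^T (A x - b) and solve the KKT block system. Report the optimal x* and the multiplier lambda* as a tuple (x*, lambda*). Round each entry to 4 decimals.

Form the Lagrangian:
  L(x, lambda) = (1/2) x^T Q x + c^T x + lambda^T (A x - b)
Stationarity (grad_x L = 0): Q x + c + A^T lambda = 0.
Primal feasibility: A x = b.

This gives the KKT block system:
  [ Q   A^T ] [ x     ]   [-c ]
  [ A    0  ] [ lambda ] = [ b ]

Solving the linear system:
  x*      = (-0.1498, 0.1524, -0.9277)
  lambda* = (-1.092)
  f(x*)   = 0.2365

x* = (-0.1498, 0.1524, -0.9277), lambda* = (-1.092)


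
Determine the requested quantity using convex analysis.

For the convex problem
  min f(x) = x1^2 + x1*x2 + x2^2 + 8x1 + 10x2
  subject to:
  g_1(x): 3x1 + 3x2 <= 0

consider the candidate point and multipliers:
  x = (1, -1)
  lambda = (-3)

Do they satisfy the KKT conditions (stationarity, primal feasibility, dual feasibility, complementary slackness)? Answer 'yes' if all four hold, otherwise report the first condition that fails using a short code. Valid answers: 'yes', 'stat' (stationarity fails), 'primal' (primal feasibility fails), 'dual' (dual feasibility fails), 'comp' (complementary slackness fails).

Gradient of f: grad f(x) = Q x + c = (9, 9)
Constraint values g_i(x) = a_i^T x - b_i:
  g_1((1, -1)) = 0
Stationarity residual: grad f(x) + sum_i lambda_i a_i = (0, 0)
  -> stationarity OK
Primal feasibility (all g_i <= 0): OK
Dual feasibility (all lambda_i >= 0): FAILS
Complementary slackness (lambda_i * g_i(x) = 0 for all i): OK

Verdict: the first failing condition is dual_feasibility -> dual.

dual


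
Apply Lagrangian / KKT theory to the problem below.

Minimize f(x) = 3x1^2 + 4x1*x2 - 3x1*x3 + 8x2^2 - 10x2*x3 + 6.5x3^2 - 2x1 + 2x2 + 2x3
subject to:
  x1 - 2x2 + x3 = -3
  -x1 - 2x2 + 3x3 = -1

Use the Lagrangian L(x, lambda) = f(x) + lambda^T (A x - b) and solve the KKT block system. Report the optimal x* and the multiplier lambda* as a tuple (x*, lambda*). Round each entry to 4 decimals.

Form the Lagrangian:
  L(x, lambda) = (1/2) x^T Q x + c^T x + lambda^T (A x - b)
Stationarity (grad_x L = 0): Q x + c + A^T lambda = 0.
Primal feasibility: A x = b.

This gives the KKT block system:
  [ Q   A^T ] [ x     ]   [-c ]
  [ A    0  ] [ lambda ] = [ b ]

Solving the linear system:
  x*      = (-1.2941, 0.7059, -0.2941)
  lambda* = (5.7941, -0.2647)
  f(x*)   = 10.2647

x* = (-1.2941, 0.7059, -0.2941), lambda* = (5.7941, -0.2647)


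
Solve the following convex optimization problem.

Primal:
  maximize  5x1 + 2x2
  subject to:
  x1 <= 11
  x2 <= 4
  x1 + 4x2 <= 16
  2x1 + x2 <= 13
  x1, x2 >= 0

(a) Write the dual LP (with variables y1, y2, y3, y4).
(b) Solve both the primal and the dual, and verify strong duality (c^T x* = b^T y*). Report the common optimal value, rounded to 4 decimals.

The standard primal-dual pair for 'max c^T x s.t. A x <= b, x >= 0' is:
  Dual:  min b^T y  s.t.  A^T y >= c,  y >= 0.

So the dual LP is:
  minimize  11y1 + 4y2 + 16y3 + 13y4
  subject to:
    y1 + y3 + 2y4 >= 5
    y2 + 4y3 + y4 >= 2
    y1, y2, y3, y4 >= 0

Solving the primal: x* = (6.5, 0).
  primal value c^T x* = 32.5.
Solving the dual: y* = (0, 0, 0, 2.5).
  dual value b^T y* = 32.5.
Strong duality: c^T x* = b^T y*. Confirmed.

32.5


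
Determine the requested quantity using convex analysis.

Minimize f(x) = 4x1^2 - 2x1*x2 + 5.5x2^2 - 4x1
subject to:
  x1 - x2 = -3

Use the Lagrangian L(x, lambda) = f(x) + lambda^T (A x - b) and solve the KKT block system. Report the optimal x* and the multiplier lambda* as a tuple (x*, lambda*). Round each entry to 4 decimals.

Form the Lagrangian:
  L(x, lambda) = (1/2) x^T Q x + c^T x + lambda^T (A x - b)
Stationarity (grad_x L = 0): Q x + c + A^T lambda = 0.
Primal feasibility: A x = b.

This gives the KKT block system:
  [ Q   A^T ] [ x     ]   [-c ]
  [ A    0  ] [ lambda ] = [ b ]

Solving the linear system:
  x*      = (-1.5333, 1.4667)
  lambda* = (19.2)
  f(x*)   = 31.8667

x* = (-1.5333, 1.4667), lambda* = (19.2)


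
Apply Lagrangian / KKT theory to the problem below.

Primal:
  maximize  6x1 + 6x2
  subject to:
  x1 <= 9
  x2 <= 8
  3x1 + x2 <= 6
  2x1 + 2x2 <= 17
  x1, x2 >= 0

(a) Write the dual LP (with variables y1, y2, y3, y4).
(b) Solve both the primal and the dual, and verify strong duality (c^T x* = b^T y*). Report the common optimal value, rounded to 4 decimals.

The standard primal-dual pair for 'max c^T x s.t. A x <= b, x >= 0' is:
  Dual:  min b^T y  s.t.  A^T y >= c,  y >= 0.

So the dual LP is:
  minimize  9y1 + 8y2 + 6y3 + 17y4
  subject to:
    y1 + 3y3 + 2y4 >= 6
    y2 + y3 + 2y4 >= 6
    y1, y2, y3, y4 >= 0

Solving the primal: x* = (0, 6).
  primal value c^T x* = 36.
Solving the dual: y* = (0, 0, 6, 0).
  dual value b^T y* = 36.
Strong duality: c^T x* = b^T y*. Confirmed.

36


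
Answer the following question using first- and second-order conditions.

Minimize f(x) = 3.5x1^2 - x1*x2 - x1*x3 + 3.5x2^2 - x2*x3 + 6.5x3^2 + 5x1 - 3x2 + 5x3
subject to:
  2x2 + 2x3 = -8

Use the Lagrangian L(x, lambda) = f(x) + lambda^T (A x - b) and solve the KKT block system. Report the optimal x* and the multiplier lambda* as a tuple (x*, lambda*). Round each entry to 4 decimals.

Form the Lagrangian:
  L(x, lambda) = (1/2) x^T Q x + c^T x + lambda^T (A x - b)
Stationarity (grad_x L = 0): Q x + c + A^T lambda = 0.
Primal feasibility: A x = b.

This gives the KKT block system:
  [ Q   A^T ] [ x     ]   [-c ]
  [ A    0  ] [ lambda ] = [ b ]

Solving the linear system:
  x*      = (-1.2857, -2.1818, -1.8182)
  lambda* = (7.5844)
  f(x*)   = 25.8506

x* = (-1.2857, -2.1818, -1.8182), lambda* = (7.5844)


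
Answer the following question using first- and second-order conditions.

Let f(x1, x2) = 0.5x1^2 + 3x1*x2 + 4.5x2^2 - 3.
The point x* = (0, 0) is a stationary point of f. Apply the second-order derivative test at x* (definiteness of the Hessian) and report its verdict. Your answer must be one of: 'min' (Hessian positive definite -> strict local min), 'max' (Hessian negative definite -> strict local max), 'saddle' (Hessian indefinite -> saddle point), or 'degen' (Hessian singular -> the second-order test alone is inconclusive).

Compute the Hessian H = grad^2 f:
  H = [[1, 3], [3, 9]]
Verify stationarity: grad f(x*) = H x* + g = (0, 0).
Eigenvalues of H: 0, 10.
H has a zero eigenvalue (singular; positive semidefinite but not definite), so H is neither positive definite, negative definite, nor indefinite. The second-order test alone is inconclusive -> degen.
(Indeed, f is constant along the null direction of H through x*, so x* is not a strict local extremum.)

degen


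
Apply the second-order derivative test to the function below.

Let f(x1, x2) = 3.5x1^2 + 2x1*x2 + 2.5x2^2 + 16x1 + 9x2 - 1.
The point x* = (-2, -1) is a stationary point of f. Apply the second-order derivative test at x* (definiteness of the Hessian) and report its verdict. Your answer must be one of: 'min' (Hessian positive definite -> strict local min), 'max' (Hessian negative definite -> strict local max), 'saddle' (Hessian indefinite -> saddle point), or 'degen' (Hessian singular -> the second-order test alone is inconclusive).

Compute the Hessian H = grad^2 f:
  H = [[7, 2], [2, 5]]
Verify stationarity: grad f(x*) = H x* + g = (0, 0).
Eigenvalues of H: 3.7639, 8.2361.
Both eigenvalues > 0, so H is positive definite -> x* is a strict local min.

min


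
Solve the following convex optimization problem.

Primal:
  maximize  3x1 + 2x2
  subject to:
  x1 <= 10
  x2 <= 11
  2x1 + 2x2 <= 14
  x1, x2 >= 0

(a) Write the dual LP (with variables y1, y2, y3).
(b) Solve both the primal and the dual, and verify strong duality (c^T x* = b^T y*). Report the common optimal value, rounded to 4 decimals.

The standard primal-dual pair for 'max c^T x s.t. A x <= b, x >= 0' is:
  Dual:  min b^T y  s.t.  A^T y >= c,  y >= 0.

So the dual LP is:
  minimize  10y1 + 11y2 + 14y3
  subject to:
    y1 + 2y3 >= 3
    y2 + 2y3 >= 2
    y1, y2, y3 >= 0

Solving the primal: x* = (7, 0).
  primal value c^T x* = 21.
Solving the dual: y* = (0, 0, 1.5).
  dual value b^T y* = 21.
Strong duality: c^T x* = b^T y*. Confirmed.

21


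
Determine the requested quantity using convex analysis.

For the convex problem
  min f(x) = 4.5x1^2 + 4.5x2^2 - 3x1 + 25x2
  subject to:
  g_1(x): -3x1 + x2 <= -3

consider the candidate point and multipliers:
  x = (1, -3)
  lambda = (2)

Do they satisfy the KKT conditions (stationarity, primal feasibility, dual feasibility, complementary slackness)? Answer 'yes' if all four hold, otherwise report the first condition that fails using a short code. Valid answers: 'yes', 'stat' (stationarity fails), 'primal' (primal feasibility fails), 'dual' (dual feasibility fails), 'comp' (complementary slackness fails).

Gradient of f: grad f(x) = Q x + c = (6, -2)
Constraint values g_i(x) = a_i^T x - b_i:
  g_1((1, -3)) = -3
Stationarity residual: grad f(x) + sum_i lambda_i a_i = (0, 0)
  -> stationarity OK
Primal feasibility (all g_i <= 0): OK
Dual feasibility (all lambda_i >= 0): OK
Complementary slackness (lambda_i * g_i(x) = 0 for all i): FAILS

Verdict: the first failing condition is complementary_slackness -> comp.

comp


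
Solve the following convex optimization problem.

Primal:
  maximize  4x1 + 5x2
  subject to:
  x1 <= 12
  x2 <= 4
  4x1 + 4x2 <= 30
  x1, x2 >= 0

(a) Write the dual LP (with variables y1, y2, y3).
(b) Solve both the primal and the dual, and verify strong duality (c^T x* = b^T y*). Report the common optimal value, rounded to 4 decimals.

The standard primal-dual pair for 'max c^T x s.t. A x <= b, x >= 0' is:
  Dual:  min b^T y  s.t.  A^T y >= c,  y >= 0.

So the dual LP is:
  minimize  12y1 + 4y2 + 30y3
  subject to:
    y1 + 4y3 >= 4
    y2 + 4y3 >= 5
    y1, y2, y3 >= 0

Solving the primal: x* = (3.5, 4).
  primal value c^T x* = 34.
Solving the dual: y* = (0, 1, 1).
  dual value b^T y* = 34.
Strong duality: c^T x* = b^T y*. Confirmed.

34


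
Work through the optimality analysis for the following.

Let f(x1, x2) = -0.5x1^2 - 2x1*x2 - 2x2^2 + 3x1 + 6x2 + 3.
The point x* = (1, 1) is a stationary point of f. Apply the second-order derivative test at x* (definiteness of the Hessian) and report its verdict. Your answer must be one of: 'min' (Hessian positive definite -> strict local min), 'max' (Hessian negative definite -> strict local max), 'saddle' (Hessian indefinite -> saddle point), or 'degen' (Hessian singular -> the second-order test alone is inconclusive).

Compute the Hessian H = grad^2 f:
  H = [[-1, -2], [-2, -4]]
Verify stationarity: grad f(x*) = H x* + g = (0, 0).
Eigenvalues of H: -5, 0.
H has a zero eigenvalue (singular; negative semidefinite but not definite), so H is neither positive definite, negative definite, nor indefinite. The second-order test alone is inconclusive -> degen.
(Indeed, f is constant along the null direction of H through x*, so x* is not a strict local extremum.)

degen


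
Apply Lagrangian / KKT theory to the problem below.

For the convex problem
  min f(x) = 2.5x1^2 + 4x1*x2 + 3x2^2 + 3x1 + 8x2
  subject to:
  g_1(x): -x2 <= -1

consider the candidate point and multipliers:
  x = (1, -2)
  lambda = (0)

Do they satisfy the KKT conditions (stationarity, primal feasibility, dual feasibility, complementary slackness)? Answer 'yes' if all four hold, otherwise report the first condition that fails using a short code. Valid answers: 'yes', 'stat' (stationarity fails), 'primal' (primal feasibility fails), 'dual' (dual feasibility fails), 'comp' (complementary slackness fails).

Gradient of f: grad f(x) = Q x + c = (0, 0)
Constraint values g_i(x) = a_i^T x - b_i:
  g_1((1, -2)) = 3
Stationarity residual: grad f(x) + sum_i lambda_i a_i = (0, 0)
  -> stationarity OK
Primal feasibility (all g_i <= 0): FAILS
Dual feasibility (all lambda_i >= 0): OK
Complementary slackness (lambda_i * g_i(x) = 0 for all i): OK

Verdict: the first failing condition is primal_feasibility -> primal.

primal


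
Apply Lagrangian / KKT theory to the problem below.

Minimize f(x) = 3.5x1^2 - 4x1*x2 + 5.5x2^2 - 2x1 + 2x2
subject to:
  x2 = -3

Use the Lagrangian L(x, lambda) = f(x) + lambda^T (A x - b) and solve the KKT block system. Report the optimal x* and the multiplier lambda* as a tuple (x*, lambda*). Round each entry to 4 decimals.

Form the Lagrangian:
  L(x, lambda) = (1/2) x^T Q x + c^T x + lambda^T (A x - b)
Stationarity (grad_x L = 0): Q x + c + A^T lambda = 0.
Primal feasibility: A x = b.

This gives the KKT block system:
  [ Q   A^T ] [ x     ]   [-c ]
  [ A    0  ] [ lambda ] = [ b ]

Solving the linear system:
  x*      = (-1.4286, -3)
  lambda* = (25.2857)
  f(x*)   = 36.3571

x* = (-1.4286, -3), lambda* = (25.2857)


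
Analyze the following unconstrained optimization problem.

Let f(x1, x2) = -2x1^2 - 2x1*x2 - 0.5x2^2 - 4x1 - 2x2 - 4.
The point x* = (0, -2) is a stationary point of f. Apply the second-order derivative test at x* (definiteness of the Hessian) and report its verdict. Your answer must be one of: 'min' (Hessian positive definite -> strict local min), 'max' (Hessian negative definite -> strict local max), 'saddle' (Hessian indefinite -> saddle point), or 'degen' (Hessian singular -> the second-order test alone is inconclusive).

Compute the Hessian H = grad^2 f:
  H = [[-4, -2], [-2, -1]]
Verify stationarity: grad f(x*) = H x* + g = (0, 0).
Eigenvalues of H: -5, 0.
H has a zero eigenvalue (singular; negative semidefinite but not definite), so H is neither positive definite, negative definite, nor indefinite. The second-order test alone is inconclusive -> degen.
(Indeed, f is constant along the null direction of H through x*, so x* is not a strict local extremum.)

degen


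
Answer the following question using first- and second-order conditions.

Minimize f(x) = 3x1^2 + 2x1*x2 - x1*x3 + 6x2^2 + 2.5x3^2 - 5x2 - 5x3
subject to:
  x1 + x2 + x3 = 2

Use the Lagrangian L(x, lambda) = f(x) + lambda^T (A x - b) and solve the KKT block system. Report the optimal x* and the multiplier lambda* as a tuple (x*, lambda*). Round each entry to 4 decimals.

Form the Lagrangian:
  L(x, lambda) = (1/2) x^T Q x + c^T x + lambda^T (A x - b)
Stationarity (grad_x L = 0): Q x + c + A^T lambda = 0.
Primal feasibility: A x = b.

This gives the KKT block system:
  [ Q   A^T ] [ x     ]   [-c ]
  [ A    0  ] [ lambda ] = [ b ]

Solving the linear system:
  x*      = (0.2484, 0.4713, 1.2803)
  lambda* = (-1.1529)
  f(x*)   = -3.2261

x* = (0.2484, 0.4713, 1.2803), lambda* = (-1.1529)


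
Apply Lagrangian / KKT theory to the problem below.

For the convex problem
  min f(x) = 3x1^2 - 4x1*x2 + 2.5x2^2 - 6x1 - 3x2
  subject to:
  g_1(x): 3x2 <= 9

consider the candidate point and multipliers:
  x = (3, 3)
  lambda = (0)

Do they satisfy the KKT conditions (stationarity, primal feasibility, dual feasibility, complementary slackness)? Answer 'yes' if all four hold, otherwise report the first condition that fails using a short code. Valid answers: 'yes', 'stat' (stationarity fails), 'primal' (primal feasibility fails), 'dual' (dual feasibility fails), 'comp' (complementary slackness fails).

Gradient of f: grad f(x) = Q x + c = (0, 0)
Constraint values g_i(x) = a_i^T x - b_i:
  g_1((3, 3)) = 0
Stationarity residual: grad f(x) + sum_i lambda_i a_i = (0, 0)
  -> stationarity OK
Primal feasibility (all g_i <= 0): OK
Dual feasibility (all lambda_i >= 0): OK
Complementary slackness (lambda_i * g_i(x) = 0 for all i): OK

Verdict: yes, KKT holds.

yes


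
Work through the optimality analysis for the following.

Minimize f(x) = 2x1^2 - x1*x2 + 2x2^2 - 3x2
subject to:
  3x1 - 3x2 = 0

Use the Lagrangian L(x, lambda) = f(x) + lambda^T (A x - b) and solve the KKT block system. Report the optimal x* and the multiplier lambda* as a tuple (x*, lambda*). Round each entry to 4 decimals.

Form the Lagrangian:
  L(x, lambda) = (1/2) x^T Q x + c^T x + lambda^T (A x - b)
Stationarity (grad_x L = 0): Q x + c + A^T lambda = 0.
Primal feasibility: A x = b.

This gives the KKT block system:
  [ Q   A^T ] [ x     ]   [-c ]
  [ A    0  ] [ lambda ] = [ b ]

Solving the linear system:
  x*      = (0.5, 0.5)
  lambda* = (-0.5)
  f(x*)   = -0.75

x* = (0.5, 0.5), lambda* = (-0.5)


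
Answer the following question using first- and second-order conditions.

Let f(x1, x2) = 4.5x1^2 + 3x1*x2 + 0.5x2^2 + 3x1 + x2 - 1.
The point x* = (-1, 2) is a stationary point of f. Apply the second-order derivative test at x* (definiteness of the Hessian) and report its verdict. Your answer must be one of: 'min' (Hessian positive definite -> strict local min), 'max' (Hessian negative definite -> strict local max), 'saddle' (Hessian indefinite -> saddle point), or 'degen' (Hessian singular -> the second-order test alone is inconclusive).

Compute the Hessian H = grad^2 f:
  H = [[9, 3], [3, 1]]
Verify stationarity: grad f(x*) = H x* + g = (0, 0).
Eigenvalues of H: 0, 10.
H has a zero eigenvalue (singular; positive semidefinite but not definite), so H is neither positive definite, negative definite, nor indefinite. The second-order test alone is inconclusive -> degen.
(Indeed, f is constant along the null direction of H through x*, so x* is not a strict local extremum.)

degen


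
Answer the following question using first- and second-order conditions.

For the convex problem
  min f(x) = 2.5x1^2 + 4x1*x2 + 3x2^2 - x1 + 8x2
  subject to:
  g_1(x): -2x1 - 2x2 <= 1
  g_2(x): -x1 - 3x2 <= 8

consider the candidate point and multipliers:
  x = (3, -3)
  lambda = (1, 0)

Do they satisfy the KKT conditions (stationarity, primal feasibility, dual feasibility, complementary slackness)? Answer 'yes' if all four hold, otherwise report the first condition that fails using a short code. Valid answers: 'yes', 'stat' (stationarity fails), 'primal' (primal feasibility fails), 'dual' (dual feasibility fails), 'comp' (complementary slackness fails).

Gradient of f: grad f(x) = Q x + c = (2, 2)
Constraint values g_i(x) = a_i^T x - b_i:
  g_1((3, -3)) = -1
  g_2((3, -3)) = -2
Stationarity residual: grad f(x) + sum_i lambda_i a_i = (0, 0)
  -> stationarity OK
Primal feasibility (all g_i <= 0): OK
Dual feasibility (all lambda_i >= 0): OK
Complementary slackness (lambda_i * g_i(x) = 0 for all i): FAILS

Verdict: the first failing condition is complementary_slackness -> comp.

comp


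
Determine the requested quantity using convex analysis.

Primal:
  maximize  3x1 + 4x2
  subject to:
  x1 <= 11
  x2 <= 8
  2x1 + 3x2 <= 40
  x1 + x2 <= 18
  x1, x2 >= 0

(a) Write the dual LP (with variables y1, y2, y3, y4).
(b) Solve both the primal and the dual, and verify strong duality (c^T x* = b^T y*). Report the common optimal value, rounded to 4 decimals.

The standard primal-dual pair for 'max c^T x s.t. A x <= b, x >= 0' is:
  Dual:  min b^T y  s.t.  A^T y >= c,  y >= 0.

So the dual LP is:
  minimize  11y1 + 8y2 + 40y3 + 18y4
  subject to:
    y1 + 2y3 + y4 >= 3
    y2 + 3y3 + y4 >= 4
    y1, y2, y3, y4 >= 0

Solving the primal: x* = (11, 6).
  primal value c^T x* = 57.
Solving the dual: y* = (0.3333, 0, 1.3333, 0).
  dual value b^T y* = 57.
Strong duality: c^T x* = b^T y*. Confirmed.

57


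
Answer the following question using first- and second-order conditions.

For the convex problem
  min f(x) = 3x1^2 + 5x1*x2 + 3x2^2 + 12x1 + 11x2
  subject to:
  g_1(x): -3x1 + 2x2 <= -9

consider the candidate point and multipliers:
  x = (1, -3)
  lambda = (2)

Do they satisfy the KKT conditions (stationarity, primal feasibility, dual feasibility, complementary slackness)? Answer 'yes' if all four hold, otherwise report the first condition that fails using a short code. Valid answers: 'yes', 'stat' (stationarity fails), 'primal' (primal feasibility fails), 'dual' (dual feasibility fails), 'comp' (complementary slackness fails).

Gradient of f: grad f(x) = Q x + c = (3, -2)
Constraint values g_i(x) = a_i^T x - b_i:
  g_1((1, -3)) = 0
Stationarity residual: grad f(x) + sum_i lambda_i a_i = (-3, 2)
  -> stationarity FAILS
Primal feasibility (all g_i <= 0): OK
Dual feasibility (all lambda_i >= 0): OK
Complementary slackness (lambda_i * g_i(x) = 0 for all i): OK

Verdict: the first failing condition is stationarity -> stat.

stat


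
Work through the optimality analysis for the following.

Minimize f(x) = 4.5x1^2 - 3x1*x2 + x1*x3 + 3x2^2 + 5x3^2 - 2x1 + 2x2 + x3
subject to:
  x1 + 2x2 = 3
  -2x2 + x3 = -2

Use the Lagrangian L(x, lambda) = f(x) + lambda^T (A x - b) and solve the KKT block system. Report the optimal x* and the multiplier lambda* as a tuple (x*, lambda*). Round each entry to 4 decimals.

Form the Lagrangian:
  L(x, lambda) = (1/2) x^T Q x + c^T x + lambda^T (A x - b)
Stationarity (grad_x L = 0): Q x + c + A^T lambda = 0.
Primal feasibility: A x = b.

This gives the KKT block system:
  [ Q   A^T ] [ x     ]   [-c ]
  [ A    0  ] [ lambda ] = [ b ]

Solving the linear system:
  x*      = (1.0233, 0.9884, -0.0233)
  lambda* = (-4.2209, -1.7907)
  f(x*)   = 4.4942

x* = (1.0233, 0.9884, -0.0233), lambda* = (-4.2209, -1.7907)


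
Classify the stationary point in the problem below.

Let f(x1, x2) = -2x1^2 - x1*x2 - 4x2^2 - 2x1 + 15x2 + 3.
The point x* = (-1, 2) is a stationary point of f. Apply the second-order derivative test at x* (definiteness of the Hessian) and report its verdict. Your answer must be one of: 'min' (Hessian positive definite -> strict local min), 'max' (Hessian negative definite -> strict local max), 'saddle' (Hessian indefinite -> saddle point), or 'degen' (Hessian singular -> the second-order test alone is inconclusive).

Compute the Hessian H = grad^2 f:
  H = [[-4, -1], [-1, -8]]
Verify stationarity: grad f(x*) = H x* + g = (0, 0).
Eigenvalues of H: -8.2361, -3.7639.
Both eigenvalues < 0, so H is negative definite -> x* is a strict local max.

max


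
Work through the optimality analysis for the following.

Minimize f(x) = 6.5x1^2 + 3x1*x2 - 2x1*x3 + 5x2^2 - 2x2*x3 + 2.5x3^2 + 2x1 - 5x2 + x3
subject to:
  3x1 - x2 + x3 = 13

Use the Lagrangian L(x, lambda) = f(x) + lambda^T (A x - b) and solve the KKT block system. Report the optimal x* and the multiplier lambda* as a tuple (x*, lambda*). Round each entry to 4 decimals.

Form the Lagrangian:
  L(x, lambda) = (1/2) x^T Q x + c^T x + lambda^T (A x - b)
Stationarity (grad_x L = 0): Q x + c + A^T lambda = 0.
Primal feasibility: A x = b.

This gives the KKT block system:
  [ Q   A^T ] [ x     ]   [-c ]
  [ A    0  ] [ lambda ] = [ b ]

Solving the linear system:
  x*      = (3.0623, -0.9547, 2.8584)
  lambda* = (-11.0765)
  f(x*)   = 78.8754

x* = (3.0623, -0.9547, 2.8584), lambda* = (-11.0765)


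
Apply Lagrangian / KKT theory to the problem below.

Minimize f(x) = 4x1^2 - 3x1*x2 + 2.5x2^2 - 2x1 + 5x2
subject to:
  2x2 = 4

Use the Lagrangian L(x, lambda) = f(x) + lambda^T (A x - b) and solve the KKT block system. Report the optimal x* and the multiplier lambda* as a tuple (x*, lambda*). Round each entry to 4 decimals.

Form the Lagrangian:
  L(x, lambda) = (1/2) x^T Q x + c^T x + lambda^T (A x - b)
Stationarity (grad_x L = 0): Q x + c + A^T lambda = 0.
Primal feasibility: A x = b.

This gives the KKT block system:
  [ Q   A^T ] [ x     ]   [-c ]
  [ A    0  ] [ lambda ] = [ b ]

Solving the linear system:
  x*      = (1, 2)
  lambda* = (-6)
  f(x*)   = 16

x* = (1, 2), lambda* = (-6)


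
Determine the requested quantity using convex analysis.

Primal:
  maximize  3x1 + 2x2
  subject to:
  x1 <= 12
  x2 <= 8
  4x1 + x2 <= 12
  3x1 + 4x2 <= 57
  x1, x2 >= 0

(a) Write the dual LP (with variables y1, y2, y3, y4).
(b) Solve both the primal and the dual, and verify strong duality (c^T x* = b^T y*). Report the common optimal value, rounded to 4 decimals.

The standard primal-dual pair for 'max c^T x s.t. A x <= b, x >= 0' is:
  Dual:  min b^T y  s.t.  A^T y >= c,  y >= 0.

So the dual LP is:
  minimize  12y1 + 8y2 + 12y3 + 57y4
  subject to:
    y1 + 4y3 + 3y4 >= 3
    y2 + y3 + 4y4 >= 2
    y1, y2, y3, y4 >= 0

Solving the primal: x* = (1, 8).
  primal value c^T x* = 19.
Solving the dual: y* = (0, 1.25, 0.75, 0).
  dual value b^T y* = 19.
Strong duality: c^T x* = b^T y*. Confirmed.

19


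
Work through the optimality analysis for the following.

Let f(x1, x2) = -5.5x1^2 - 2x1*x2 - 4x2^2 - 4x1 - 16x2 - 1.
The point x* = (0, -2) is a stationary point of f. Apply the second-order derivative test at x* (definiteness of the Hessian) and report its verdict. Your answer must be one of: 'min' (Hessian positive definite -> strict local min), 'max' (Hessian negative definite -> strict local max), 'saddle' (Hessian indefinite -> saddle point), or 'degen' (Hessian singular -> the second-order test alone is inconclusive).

Compute the Hessian H = grad^2 f:
  H = [[-11, -2], [-2, -8]]
Verify stationarity: grad f(x*) = H x* + g = (0, 0).
Eigenvalues of H: -12, -7.
Both eigenvalues < 0, so H is negative definite -> x* is a strict local max.

max


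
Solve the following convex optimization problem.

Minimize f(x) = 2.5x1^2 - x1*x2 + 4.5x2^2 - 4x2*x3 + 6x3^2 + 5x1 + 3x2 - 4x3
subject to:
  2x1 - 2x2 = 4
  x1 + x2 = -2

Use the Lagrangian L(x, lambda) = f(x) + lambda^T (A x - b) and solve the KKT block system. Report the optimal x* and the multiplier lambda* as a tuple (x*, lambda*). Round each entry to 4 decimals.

Form the Lagrangian:
  L(x, lambda) = (1/2) x^T Q x + c^T x + lambda^T (A x - b)
Stationarity (grad_x L = 0): Q x + c + A^T lambda = 0.
Primal feasibility: A x = b.

This gives the KKT block system:
  [ Q   A^T ] [ x     ]   [-c ]
  [ A    0  ] [ lambda ] = [ b ]

Solving the linear system:
  x*      = (0, -2, -0.3333)
  lambda* = (-5.1667, 3.3333)
  f(x*)   = 11.3333

x* = (0, -2, -0.3333), lambda* = (-5.1667, 3.3333)


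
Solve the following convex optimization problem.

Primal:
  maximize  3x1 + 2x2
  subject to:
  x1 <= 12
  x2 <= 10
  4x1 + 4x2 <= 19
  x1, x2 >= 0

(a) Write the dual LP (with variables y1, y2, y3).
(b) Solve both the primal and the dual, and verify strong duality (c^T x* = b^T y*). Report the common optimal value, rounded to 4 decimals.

The standard primal-dual pair for 'max c^T x s.t. A x <= b, x >= 0' is:
  Dual:  min b^T y  s.t.  A^T y >= c,  y >= 0.

So the dual LP is:
  minimize  12y1 + 10y2 + 19y3
  subject to:
    y1 + 4y3 >= 3
    y2 + 4y3 >= 2
    y1, y2, y3 >= 0

Solving the primal: x* = (4.75, 0).
  primal value c^T x* = 14.25.
Solving the dual: y* = (0, 0, 0.75).
  dual value b^T y* = 14.25.
Strong duality: c^T x* = b^T y*. Confirmed.

14.25
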